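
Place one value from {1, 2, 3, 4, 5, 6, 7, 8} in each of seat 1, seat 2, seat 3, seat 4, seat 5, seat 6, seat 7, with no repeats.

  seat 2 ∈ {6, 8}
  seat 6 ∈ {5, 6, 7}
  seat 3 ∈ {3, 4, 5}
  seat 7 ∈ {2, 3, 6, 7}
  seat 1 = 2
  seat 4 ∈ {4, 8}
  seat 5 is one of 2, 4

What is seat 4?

8

seat 1 must be 2 (only option left). So seat 5, seat 7 can't be 2.
That leaves seat 5 = 4. Remove 4 from seat 3, seat 4.
So seat 4 = 8.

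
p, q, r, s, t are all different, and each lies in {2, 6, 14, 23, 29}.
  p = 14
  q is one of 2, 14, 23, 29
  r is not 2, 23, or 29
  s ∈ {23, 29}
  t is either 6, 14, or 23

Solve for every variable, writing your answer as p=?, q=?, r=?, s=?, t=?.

p must be 14 (only option left). Remove 14 from q, r, t.
r's domain is down to {6}, so r = 6. Eliminate 6 elsewhere: t.
t must be 23 (only option left). Eliminate 23 elsewhere: q, s.
That leaves s = 29. Eliminate 29 elsewhere: q.
q's domain is down to {2}, so q = 2.

p=14, q=2, r=6, s=29, t=23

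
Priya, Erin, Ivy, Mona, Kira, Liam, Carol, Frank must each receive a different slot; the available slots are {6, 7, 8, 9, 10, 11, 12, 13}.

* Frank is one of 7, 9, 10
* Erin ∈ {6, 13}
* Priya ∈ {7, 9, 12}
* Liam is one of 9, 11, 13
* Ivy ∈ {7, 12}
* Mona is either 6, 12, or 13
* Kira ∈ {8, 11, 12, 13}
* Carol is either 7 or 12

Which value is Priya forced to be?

9

The 8 variables together cover exactly {6, 7, 8, 9, 10, 11, 12, 13} — 8 values for 8 variables — and 8 appears only in Kira's list, so Kira = 8.
The 7 still-open variables together cover exactly {6, 7, 9, 10, 11, 12, 13} — 7 values for 7 variables — and 10 appears only in Frank's list, so Frank = 10.
The 6 still-open variables together cover exactly {6, 7, 9, 11, 12, 13} — 6 values for 6 variables — and 11 appears only in Liam's list, so Liam = 11.
The 5 still-open variables together cover exactly {6, 7, 9, 12, 13} — 5 values for 5 variables — and 9 appears only in Priya's list, so Priya = 9.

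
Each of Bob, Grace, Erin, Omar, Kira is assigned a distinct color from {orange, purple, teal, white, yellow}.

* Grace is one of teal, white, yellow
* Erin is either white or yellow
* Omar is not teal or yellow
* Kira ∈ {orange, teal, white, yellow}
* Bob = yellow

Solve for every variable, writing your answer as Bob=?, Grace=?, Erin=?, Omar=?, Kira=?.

Bob has just one choice, so Bob = yellow. So Grace, Erin, Kira can't be yellow.
Erin must be white (only option left). Strike white from Grace, Omar, Kira.
Grace's domain is down to {teal}, so Grace = teal. Eliminate teal elsewhere: Kira.
Kira's domain is down to {orange}, so Kira = orange. So Omar can't be orange.
Omar has just one choice, so Omar = purple.

Bob=yellow, Grace=teal, Erin=white, Omar=purple, Kira=orange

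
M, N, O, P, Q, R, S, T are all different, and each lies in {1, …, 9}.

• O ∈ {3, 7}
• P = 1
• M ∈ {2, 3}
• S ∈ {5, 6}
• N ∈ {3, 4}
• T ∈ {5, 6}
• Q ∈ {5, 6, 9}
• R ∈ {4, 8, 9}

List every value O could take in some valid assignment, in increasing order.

P's domain is down to {1}, so P = 1.
The 2 variables S and T are confined to {5, 6}, which locks those values in; drop them from Q.
That leaves Q = 9. Strike 9 from R.
No further eliminations apply; O can still be any of 3, 7.

3, 7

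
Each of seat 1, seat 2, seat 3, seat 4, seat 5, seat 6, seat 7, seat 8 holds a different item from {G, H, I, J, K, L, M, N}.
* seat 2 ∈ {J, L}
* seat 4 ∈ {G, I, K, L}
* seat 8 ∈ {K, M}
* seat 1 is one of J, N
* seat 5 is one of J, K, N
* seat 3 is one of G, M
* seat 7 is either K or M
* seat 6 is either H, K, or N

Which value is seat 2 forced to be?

Among the 8 variables, H fits only seat 6 (and all 8 values in {G, H, I, J, K, L, M, N} must be used), so seat 6 = H.
Among the 7 still-open variables, I fits only seat 4 (and all 7 values in {G, I, J, K, L, M, N} must be used), so seat 4 = I.
Among the 6 still-open variables, G fits only seat 3 (and all 6 values in {G, J, K, L, M, N} must be used), so seat 3 = G.
The 5 still-open variables together cover exactly {J, K, L, M, N} — 5 values for 5 variables — and L appears only in seat 2's list, so seat 2 = L.

L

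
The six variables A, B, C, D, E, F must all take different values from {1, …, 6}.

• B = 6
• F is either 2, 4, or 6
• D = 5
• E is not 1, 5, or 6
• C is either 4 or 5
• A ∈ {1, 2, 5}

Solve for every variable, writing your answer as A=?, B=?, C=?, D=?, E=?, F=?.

B must be 6 (only option left). Remove 6 from F.
That leaves D = 5. Eliminate 5 elsewhere: A, C.
That leaves C = 4. Strike 4 from E, F.
That leaves F = 2. Eliminate 2 elsewhere: A, E.
A's domain is down to {1}, so A = 1.
That leaves E = 3.

A=1, B=6, C=4, D=5, E=3, F=2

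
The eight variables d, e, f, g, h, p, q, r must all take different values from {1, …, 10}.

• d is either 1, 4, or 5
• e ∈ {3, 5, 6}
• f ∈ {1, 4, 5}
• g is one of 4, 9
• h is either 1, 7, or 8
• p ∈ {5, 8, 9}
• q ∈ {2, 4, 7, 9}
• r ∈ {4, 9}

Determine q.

2

g and r between them cover only {4, 9} — a naked pair. Remove those values from d, f, p, q.
d and f share exactly the 2 values {1, 5}; by pigeonhole those values go to them, so strike 1, 5 from e, h, p.
That leaves p = 8. Remove 8 from h.
h must be 7 (only option left). Eliminate 7 elsewhere: q.
So q = 2.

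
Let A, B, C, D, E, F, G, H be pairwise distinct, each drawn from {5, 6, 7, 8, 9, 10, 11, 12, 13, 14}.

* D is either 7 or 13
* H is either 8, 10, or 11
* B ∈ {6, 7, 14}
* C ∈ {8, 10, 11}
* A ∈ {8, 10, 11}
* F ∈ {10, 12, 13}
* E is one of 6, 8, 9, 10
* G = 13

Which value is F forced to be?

G must be 13 (only option left). Strike 13 from D, F.
D has just one choice, so D = 7. Strike 7 from B.
A, C, H share exactly the 3 values {8, 10, 11}; by pigeonhole those values go to them, so strike 8, 10, 11 from E, F.
So F = 12.

12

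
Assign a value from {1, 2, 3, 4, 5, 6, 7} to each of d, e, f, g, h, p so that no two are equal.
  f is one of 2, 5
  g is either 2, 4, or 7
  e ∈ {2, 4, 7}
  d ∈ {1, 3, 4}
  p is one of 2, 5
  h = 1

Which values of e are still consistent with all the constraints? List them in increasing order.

h must be 1 (only option left). So d can't be 1.
The 5 still-open variables together cover exactly {2, 3, 4, 5, 7} — 5 values for 5 variables — and 3 appears only in d's list, so d = 3.
The 2 variables f and p are confined to {2, 5}, which locks those values in; drop them from e, g.
No further eliminations apply; e can still be any of 4, 7.

4, 7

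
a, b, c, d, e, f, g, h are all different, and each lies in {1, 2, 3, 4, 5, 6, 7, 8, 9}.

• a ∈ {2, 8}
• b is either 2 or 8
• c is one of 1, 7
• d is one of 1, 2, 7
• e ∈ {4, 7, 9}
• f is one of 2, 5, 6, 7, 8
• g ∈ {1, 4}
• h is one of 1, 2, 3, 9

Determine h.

a and b between them cover only {2, 8} — a naked pair. Remove those values from d, f, h.
The 2 variables c and d are confined to {1, 7}, which locks those values in; drop them from e, f, g, h.
g has just one choice, so g = 4. Remove 4 from e.
That leaves e = 9. So h can't be 9.
So h = 3.

3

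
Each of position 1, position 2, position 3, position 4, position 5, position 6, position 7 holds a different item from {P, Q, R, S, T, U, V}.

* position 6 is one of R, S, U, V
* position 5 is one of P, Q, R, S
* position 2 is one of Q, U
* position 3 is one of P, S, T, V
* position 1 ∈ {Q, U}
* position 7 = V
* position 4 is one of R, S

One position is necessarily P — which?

position 7 must be V (only option left). Strike V from position 3, position 6.
The 6 still-open variables draw from only 6 values {P, Q, R, S, T, U}, so each is used; only position 3 can be T, hence position 3 = T.
The 5 still-open variables together cover exactly {P, Q, R, S, U} — 5 values for 5 variables — and P appears only in position 5's list, so position 5 = P.

position 5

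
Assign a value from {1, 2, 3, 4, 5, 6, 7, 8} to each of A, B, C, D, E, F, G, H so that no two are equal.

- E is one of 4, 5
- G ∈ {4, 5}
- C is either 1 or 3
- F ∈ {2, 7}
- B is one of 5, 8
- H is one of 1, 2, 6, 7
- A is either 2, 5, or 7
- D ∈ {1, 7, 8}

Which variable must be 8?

The 8 variables draw from only 8 values {1, 2, 3, 4, 5, 6, 7, 8}, so each is used; only C can be 3, hence C = 3.
Among the 7 still-open variables, 6 fits only H (and all 7 values in {1, 2, 4, 5, 6, 7, 8} must be used), so H = 6.
The 6 still-open variables together cover exactly {1, 2, 4, 5, 7, 8} — 6 values for 6 variables — and 1 appears only in D's list, so D = 1.
Among the 5 still-open variables, 8 fits only B (and all 5 values in {2, 4, 5, 7, 8} must be used), so B = 8.

B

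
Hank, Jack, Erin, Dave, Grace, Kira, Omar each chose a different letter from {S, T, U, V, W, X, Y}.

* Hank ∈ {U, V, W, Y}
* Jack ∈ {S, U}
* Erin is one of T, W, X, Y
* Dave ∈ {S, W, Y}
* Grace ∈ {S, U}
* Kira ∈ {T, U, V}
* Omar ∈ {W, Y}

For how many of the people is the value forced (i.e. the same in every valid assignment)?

3

The 7 variables draw from only 7 values {S, T, U, V, W, X, Y}, so each is used; only Erin can be X, hence Erin = X.
The 6 still-open variables together cover exactly {S, T, U, V, W, Y} — 6 values for 6 variables — and T appears only in Kira's list, so Kira = T.
Among the 5 still-open variables, V fits only Hank (and all 5 values in {S, U, V, W, Y} must be used), so Hank = V.
Jack and Grace share exactly the 2 values {S, U}; by pigeonhole those values go to them, so strike S, U from Dave.
Determined: Hank=V, Erin=X, Kira=T. The other people each still have more than one consistent value. That makes 3.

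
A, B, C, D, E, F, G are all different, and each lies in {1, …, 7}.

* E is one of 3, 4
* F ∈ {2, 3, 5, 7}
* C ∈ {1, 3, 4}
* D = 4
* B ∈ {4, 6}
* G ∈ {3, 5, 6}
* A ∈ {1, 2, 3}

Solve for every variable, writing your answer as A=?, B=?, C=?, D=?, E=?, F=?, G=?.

A=2, B=6, C=1, D=4, E=3, F=7, G=5

D has just one choice, so D = 4. So B, C, E can't be 4.
E's domain is down to {3}, so E = 3. Eliminate 3 elsewhere: A, C, F, G.
B has just one choice, so B = 6. Eliminate 6 elsewhere: G.
That leaves C = 1. Remove 1 from A.
G must be 5 (only option left). Remove 5 from F.
A's domain is down to {2}, so A = 2. Eliminate 2 elsewhere: F.
F must be 7 (only option left).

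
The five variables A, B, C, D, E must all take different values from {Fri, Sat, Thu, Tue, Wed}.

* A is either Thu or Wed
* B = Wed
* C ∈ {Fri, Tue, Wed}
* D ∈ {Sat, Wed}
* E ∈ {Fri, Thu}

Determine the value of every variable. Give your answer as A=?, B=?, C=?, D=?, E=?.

B's domain is down to {Wed}, so B = Wed. Strike Wed from A, C, D.
D has just one choice, so D = Sat.
A's domain is down to {Thu}, so A = Thu. Remove Thu from E.
E must be Fri (only option left). Eliminate Fri elsewhere: C.
C must be Tue (only option left).

A=Thu, B=Wed, C=Tue, D=Sat, E=Fri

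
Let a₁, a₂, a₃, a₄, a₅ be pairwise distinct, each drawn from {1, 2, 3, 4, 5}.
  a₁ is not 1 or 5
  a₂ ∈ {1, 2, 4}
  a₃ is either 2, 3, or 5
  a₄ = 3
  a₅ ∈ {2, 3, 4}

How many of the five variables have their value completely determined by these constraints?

a₄ has just one choice, so a₄ = 3. So a₁, a₃, a₅ can't be 3.
Among the 4 still-open variables, 1 fits only a₂ (and all 4 values in {1, 2, 4, 5} must be used), so a₂ = 1.
Among the 3 still-open variables, 5 fits only a₃ (and all 3 values in {2, 4, 5} must be used), so a₃ = 5.
Determined: a₂=1, a₃=5, a₄=3. The other variables each still have more than one consistent value. That makes 3.

3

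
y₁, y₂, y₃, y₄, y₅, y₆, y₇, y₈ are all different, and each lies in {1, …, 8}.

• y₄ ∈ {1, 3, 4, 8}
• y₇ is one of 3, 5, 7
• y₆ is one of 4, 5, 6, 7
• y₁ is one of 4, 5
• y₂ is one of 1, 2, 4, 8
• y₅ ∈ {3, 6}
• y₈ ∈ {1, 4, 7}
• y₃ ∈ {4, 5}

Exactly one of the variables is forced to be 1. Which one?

Among the 8 variables, 2 fits only y₂ (and all 8 values in {1, 2, 3, 4, 5, 6, 7, 8} must be used), so y₂ = 2.
The 7 still-open variables draw from only 7 values {1, 3, 4, 5, 6, 7, 8}, so each is used; only y₄ can be 8, hence y₄ = 8.
Among the 6 still-open variables, 1 fits only y₈ (and all 6 values in {1, 3, 4, 5, 6, 7} must be used), so y₈ = 1.

y₈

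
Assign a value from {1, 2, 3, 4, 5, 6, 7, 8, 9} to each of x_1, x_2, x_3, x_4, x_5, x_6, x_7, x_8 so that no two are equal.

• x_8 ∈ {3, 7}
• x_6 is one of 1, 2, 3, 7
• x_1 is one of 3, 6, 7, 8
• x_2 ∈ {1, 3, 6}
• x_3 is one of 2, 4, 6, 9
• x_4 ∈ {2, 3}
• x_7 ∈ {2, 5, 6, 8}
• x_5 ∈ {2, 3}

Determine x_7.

5

The 2 variables x_4 and x_5 are confined to {2, 3}, which locks those values in; drop them from x_1, x_2, x_3, x_6, x_7, x_8.
That leaves x_8 = 7. So x_1, x_6 can't be 7.
x_6 must be 1 (only option left). Strike 1 from x_2.
x_2 must be 6 (only option left). Remove 6 from x_1, x_3, x_7.
That leaves x_1 = 8. Eliminate 8 elsewhere: x_7.
So x_7 = 5.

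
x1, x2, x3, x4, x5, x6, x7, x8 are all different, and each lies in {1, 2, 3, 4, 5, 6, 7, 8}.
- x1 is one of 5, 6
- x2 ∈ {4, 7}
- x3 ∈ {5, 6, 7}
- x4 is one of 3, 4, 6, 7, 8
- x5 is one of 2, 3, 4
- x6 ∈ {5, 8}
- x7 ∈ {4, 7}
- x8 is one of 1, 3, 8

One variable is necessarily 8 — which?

The 8 variables together cover exactly {1, 2, 3, 4, 5, 6, 7, 8} — 8 values for 8 variables — and 1 appears only in x8's list, so x8 = 1.
The 7 still-open variables together cover exactly {2, 3, 4, 5, 6, 7, 8} — 7 values for 7 variables — and 2 appears only in x5's list, so x5 = 2.
Among the 6 still-open variables, 3 fits only x4 (and all 6 values in {3, 4, 5, 6, 7, 8} must be used), so x4 = 3.
The 5 still-open variables together cover exactly {4, 5, 6, 7, 8} — 5 values for 5 variables — and 8 appears only in x6's list, so x6 = 8.

x6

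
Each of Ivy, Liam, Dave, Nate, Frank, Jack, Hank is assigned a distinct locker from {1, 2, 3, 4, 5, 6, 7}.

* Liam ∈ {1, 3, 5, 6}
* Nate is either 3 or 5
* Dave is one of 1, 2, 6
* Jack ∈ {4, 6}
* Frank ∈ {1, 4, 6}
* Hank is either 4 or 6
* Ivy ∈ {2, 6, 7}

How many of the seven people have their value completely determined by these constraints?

3

The 7 variables together cover exactly {1, 2, 3, 4, 5, 6, 7} — 7 values for 7 variables — and 7 appears only in Ivy's list, so Ivy = 7.
The 6 still-open variables draw from only 6 values {1, 2, 3, 4, 5, 6}, so each is used; only Dave can be 2, hence Dave = 2.
The 2 variables Jack and Hank are confined to {4, 6}, which locks those values in; drop them from Liam, Frank.
Frank's domain is down to {1}, so Frank = 1. So Liam can't be 1.
Determined: Ivy=7, Dave=2, Frank=1. The other people each still have more than one consistent value. That makes 3.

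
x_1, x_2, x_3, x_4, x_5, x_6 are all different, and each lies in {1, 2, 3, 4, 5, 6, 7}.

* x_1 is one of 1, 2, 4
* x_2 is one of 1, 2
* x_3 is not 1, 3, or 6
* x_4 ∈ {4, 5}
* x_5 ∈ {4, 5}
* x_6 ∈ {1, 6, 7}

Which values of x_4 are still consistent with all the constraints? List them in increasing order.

The 6 variables draw from only 6 values {1, 2, 4, 5, 6, 7}, so each is used; only x_6 can be 6, hence x_6 = 6.
The 5 still-open variables together cover exactly {1, 2, 4, 5, 7} — 5 values for 5 variables — and 7 appears only in x_3's list, so x_3 = 7.
x_4 and x_5 share exactly the 2 values {4, 5}; by pigeonhole those values go to them, so strike 4, 5 from x_1.
No further eliminations apply; x_4 can still be any of 4, 5.

4, 5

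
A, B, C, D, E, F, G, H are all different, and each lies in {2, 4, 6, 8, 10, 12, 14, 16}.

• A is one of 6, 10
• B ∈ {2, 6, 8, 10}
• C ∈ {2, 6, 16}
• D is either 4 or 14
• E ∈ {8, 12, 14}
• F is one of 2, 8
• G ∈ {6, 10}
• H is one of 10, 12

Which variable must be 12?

H

The 8 variables together cover exactly {2, 4, 6, 8, 10, 12, 14, 16} — 8 values for 8 variables — and 4 appears only in D's list, so D = 4.
The 7 still-open variables draw from only 7 values {2, 6, 8, 10, 12, 14, 16}, so each is used; only E can be 14, hence E = 14.
Among the 6 still-open variables, 12 fits only H (and all 6 values in {2, 6, 8, 10, 12, 16} must be used), so H = 12.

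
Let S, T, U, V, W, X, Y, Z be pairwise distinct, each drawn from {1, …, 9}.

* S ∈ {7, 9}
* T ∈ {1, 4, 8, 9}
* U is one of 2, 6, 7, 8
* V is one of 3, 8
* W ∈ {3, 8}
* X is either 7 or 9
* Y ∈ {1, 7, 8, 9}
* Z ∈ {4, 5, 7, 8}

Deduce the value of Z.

S and X between them cover only {7, 9} — a naked pair. Remove those values from T, U, Y, Z.
V and W between them cover only {3, 8} — a naked pair. Remove those values from T, U, Y, Z.
That leaves Y = 1. Eliminate 1 elsewhere: T.
That leaves T = 4. Eliminate 4 elsewhere: Z.
So Z = 5.

5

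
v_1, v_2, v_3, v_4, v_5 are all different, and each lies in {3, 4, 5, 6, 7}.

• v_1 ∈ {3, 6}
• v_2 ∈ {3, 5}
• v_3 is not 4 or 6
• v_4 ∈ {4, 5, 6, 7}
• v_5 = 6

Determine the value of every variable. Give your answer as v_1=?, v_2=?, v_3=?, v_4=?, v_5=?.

v_1=3, v_2=5, v_3=7, v_4=4, v_5=6

v_5 must be 6 (only option left). So v_1, v_4 can't be 6.
v_1's domain is down to {3}, so v_1 = 3. So v_2, v_3 can't be 3.
That leaves v_2 = 5. Strike 5 from v_3, v_4.
v_3's domain is down to {7}, so v_3 = 7. Remove 7 from v_4.
v_4 must be 4 (only option left).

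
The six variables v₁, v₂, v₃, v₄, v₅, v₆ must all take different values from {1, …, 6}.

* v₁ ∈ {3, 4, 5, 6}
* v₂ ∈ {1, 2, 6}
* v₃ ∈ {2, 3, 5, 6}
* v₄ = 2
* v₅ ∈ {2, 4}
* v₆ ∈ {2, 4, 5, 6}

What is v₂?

v₄ must be 2 (only option left). Eliminate 2 elsewhere: v₂, v₃, v₅, v₆.
v₅ has just one choice, so v₅ = 4. Strike 4 from v₁, v₆.
The 4 still-open variables together cover exactly {1, 3, 5, 6} — 4 values for 4 variables — and 1 appears only in v₂'s list, so v₂ = 1.

1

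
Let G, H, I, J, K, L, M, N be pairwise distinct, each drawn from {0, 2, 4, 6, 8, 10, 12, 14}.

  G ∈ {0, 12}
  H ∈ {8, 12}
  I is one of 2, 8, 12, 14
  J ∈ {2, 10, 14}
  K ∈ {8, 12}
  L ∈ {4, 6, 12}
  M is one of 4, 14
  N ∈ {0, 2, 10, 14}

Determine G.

The 8 variables together cover exactly {0, 2, 4, 6, 8, 10, 12, 14} — 8 values for 8 variables — and 6 appears only in L's list, so L = 6.
The 7 still-open variables together cover exactly {0, 2, 4, 8, 10, 12, 14} — 7 values for 7 variables — and 4 appears only in M's list, so M = 4.
H and K share exactly the 2 values {8, 12}; by pigeonhole those values go to them, so strike 8, 12 from G, I.
So G = 0.

0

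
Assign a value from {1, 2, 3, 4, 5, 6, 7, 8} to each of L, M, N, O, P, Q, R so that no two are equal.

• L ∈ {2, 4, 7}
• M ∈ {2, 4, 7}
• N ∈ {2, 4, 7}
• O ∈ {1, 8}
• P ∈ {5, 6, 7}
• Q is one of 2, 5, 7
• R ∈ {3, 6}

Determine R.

L, M, N between them cover only {2, 4, 7} — a naked triple. Remove those values from P, Q.
That leaves Q = 5. So P can't be 5.
P's domain is down to {6}, so P = 6. Strike 6 from R.
So R = 3.

3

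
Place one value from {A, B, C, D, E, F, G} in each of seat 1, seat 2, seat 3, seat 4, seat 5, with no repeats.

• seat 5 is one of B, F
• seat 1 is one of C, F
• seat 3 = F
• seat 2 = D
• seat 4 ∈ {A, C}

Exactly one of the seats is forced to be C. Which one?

seat 1

seat 2's domain is down to {D}, so seat 2 = D.
seat 3 has just one choice, so seat 3 = F. Remove F from seat 1, seat 5.
So C goes to seat 1.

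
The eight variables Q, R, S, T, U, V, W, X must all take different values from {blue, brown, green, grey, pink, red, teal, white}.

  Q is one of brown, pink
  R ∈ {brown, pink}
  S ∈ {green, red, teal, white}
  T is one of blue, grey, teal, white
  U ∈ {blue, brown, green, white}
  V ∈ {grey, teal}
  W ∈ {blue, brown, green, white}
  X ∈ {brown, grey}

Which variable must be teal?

V

The 8 variables draw from only 8 values {blue, brown, green, grey, pink, red, teal, white}, so each is used; only S can be red, hence S = red.
Q and R share exactly the 2 values {brown, pink}; by pigeonhole those values go to them, so strike brown, pink from U, W, X.
X has just one choice, so X = grey. Eliminate grey elsewhere: T, V.
So teal goes to V.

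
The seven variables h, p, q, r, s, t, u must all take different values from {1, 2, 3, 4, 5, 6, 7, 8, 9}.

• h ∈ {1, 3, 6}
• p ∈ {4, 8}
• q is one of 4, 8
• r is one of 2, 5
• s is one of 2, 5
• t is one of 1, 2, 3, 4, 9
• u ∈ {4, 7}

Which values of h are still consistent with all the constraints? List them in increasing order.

p and q between them cover only {4, 8} — a naked pair. Remove those values from t, u.
u has just one choice, so u = 7.
The 2 variables r and s are confined to {2, 5}, which locks those values in; drop them from t.
No further eliminations apply; h can still be any of 1, 3, 6.

1, 3, 6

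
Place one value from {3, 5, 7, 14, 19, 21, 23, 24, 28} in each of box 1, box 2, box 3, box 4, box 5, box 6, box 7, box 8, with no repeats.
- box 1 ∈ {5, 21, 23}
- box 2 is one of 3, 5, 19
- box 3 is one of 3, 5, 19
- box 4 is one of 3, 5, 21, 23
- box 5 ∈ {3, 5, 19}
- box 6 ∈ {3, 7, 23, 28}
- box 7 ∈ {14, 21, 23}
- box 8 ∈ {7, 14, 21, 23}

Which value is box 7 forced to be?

14

The 8 variables draw from only 8 values {3, 5, 7, 14, 19, 21, 23, 28}, so each is used; only box 6 can be 28, hence box 6 = 28.
The 7 still-open variables draw from only 7 values {3, 5, 7, 14, 19, 21, 23}, so each is used; only box 8 can be 7, hence box 8 = 7.
The 6 still-open variables together cover exactly {3, 5, 14, 19, 21, 23} — 6 values for 6 variables — and 14 appears only in box 7's list, so box 7 = 14.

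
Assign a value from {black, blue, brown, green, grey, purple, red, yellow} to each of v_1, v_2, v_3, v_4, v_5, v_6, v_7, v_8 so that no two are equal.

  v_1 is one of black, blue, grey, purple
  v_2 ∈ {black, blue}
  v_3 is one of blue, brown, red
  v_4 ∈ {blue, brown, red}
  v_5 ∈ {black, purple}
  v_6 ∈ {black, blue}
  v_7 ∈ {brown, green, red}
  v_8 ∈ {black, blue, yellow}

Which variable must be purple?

The 8 variables draw from only 8 values {black, blue, brown, green, grey, purple, red, yellow}, so each is used; only v_7 can be green, hence v_7 = green.
Among the 7 still-open variables, grey fits only v_1 (and all 7 values in {black, blue, brown, grey, purple, red, yellow} must be used), so v_1 = grey.
Among the 6 still-open variables, purple fits only v_5 (and all 6 values in {black, blue, brown, purple, red, yellow} must be used), so v_5 = purple.

v_5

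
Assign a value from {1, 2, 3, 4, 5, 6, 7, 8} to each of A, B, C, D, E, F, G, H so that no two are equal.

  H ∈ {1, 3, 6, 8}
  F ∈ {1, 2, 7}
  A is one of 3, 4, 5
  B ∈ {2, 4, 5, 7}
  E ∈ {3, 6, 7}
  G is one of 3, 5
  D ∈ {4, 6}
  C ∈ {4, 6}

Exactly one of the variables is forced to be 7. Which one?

The 8 variables draw from only 8 values {1, 2, 3, 4, 5, 6, 7, 8}, so each is used; only H can be 8, hence H = 8.
Among the 7 still-open variables, 1 fits only F (and all 7 values in {1, 2, 3, 4, 5, 6, 7} must be used), so F = 1.
The 6 still-open variables together cover exactly {2, 3, 4, 5, 6, 7} — 6 values for 6 variables — and 2 appears only in B's list, so B = 2.
Among the 5 still-open variables, 7 fits only E (and all 5 values in {3, 4, 5, 6, 7} must be used), so E = 7.

E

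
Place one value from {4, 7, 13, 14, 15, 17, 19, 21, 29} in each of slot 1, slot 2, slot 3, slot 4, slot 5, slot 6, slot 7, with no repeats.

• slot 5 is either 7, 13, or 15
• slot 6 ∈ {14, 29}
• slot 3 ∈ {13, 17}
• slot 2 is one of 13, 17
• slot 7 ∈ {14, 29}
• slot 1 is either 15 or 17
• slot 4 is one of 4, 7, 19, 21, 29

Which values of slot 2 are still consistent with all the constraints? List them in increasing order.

The 2 variables slot 2 and slot 3 are confined to {13, 17}, which locks those values in; drop them from slot 1, slot 5.
slot 1 must be 15 (only option left). So slot 5 can't be 15.
That leaves slot 5 = 7. Remove 7 from slot 4.
slot 6 and slot 7 between them cover only {14, 29} — a naked pair. Remove those values from slot 4.
No further eliminations apply; slot 2 can still be any of 13, 17.

13, 17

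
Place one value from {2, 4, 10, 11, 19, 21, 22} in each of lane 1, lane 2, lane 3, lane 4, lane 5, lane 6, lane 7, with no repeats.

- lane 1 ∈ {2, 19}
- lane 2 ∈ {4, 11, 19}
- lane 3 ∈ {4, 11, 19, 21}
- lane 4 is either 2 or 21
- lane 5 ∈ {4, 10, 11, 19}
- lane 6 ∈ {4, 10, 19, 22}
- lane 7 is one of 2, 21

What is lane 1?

Among the 7 variables, 22 fits only lane 6 (and all 7 values in {2, 4, 10, 11, 19, 21, 22} must be used), so lane 6 = 22.
Among the 6 still-open variables, 10 fits only lane 5 (and all 6 values in {2, 4, 10, 11, 19, 21} must be used), so lane 5 = 10.
lane 4 and lane 7 share exactly the 2 values {2, 21}; by pigeonhole those values go to them, so strike 2, 21 from lane 1, lane 3.
So lane 1 = 19.

19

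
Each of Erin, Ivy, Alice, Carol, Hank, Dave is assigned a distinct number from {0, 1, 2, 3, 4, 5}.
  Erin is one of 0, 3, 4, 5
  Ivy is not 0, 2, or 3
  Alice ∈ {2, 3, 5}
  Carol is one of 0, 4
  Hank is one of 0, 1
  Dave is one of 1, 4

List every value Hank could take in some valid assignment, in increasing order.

The 6 variables together cover exactly {0, 1, 2, 3, 4, 5} — 6 values for 6 variables — and 2 appears only in Alice's list, so Alice = 2.
The 5 still-open variables together cover exactly {0, 1, 3, 4, 5} — 5 values for 5 variables — and 3 appears only in Erin's list, so Erin = 3.
The 4 still-open variables together cover exactly {0, 1, 4, 5} — 4 values for 4 variables — and 5 appears only in Ivy's list, so Ivy = 5.
No further eliminations apply; Hank can still be any of 0, 1.

0, 1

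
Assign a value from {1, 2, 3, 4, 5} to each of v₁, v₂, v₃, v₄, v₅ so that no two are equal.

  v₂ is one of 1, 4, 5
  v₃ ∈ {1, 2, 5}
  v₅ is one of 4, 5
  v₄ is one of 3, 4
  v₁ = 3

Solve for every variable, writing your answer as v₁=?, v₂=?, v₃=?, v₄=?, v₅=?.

v₁ has just one choice, so v₁ = 3. Eliminate 3 elsewhere: v₄.
v₄'s domain is down to {4}, so v₄ = 4. Remove 4 from v₂, v₅.
That leaves v₅ = 5. Remove 5 from v₂, v₃.
That leaves v₂ = 1. Remove 1 from v₃.
v₃ must be 2 (only option left).

v₁=3, v₂=1, v₃=2, v₄=4, v₅=5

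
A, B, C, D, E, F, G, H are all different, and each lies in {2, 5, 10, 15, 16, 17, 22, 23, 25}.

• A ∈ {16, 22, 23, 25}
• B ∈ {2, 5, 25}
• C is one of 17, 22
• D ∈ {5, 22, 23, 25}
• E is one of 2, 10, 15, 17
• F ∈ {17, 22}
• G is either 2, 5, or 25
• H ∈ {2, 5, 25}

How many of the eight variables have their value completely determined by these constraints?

The 2 variables C and F are confined to {17, 22}, which locks those values in; drop them from A, D, E.
B, G, H share exactly the 3 values {2, 5, 25}; by pigeonhole those values go to them, so strike 2, 5, 25 from A, D, E.
D's domain is down to {23}, so D = 23. Strike 23 from A.
That leaves A = 16.
Determined: A=16, D=23. The other variables each still have more than one consistent value. That makes 2.

2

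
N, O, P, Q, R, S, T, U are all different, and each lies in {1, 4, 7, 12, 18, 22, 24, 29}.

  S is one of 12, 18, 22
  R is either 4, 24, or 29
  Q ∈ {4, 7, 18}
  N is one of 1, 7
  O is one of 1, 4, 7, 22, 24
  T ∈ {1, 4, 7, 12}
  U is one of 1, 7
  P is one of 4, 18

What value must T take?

12

The 8 variables draw from only 8 values {1, 4, 7, 12, 18, 22, 24, 29}, so each is used; only R can be 29, hence R = 29.
The 7 still-open variables together cover exactly {1, 4, 7, 12, 18, 22, 24} — 7 values for 7 variables — and 24 appears only in O's list, so O = 24.
Among the 6 still-open variables, 22 fits only S (and all 6 values in {1, 4, 7, 12, 18, 22} must be used), so S = 22.
The 5 still-open variables draw from only 5 values {1, 4, 7, 12, 18}, so each is used; only T can be 12, hence T = 12.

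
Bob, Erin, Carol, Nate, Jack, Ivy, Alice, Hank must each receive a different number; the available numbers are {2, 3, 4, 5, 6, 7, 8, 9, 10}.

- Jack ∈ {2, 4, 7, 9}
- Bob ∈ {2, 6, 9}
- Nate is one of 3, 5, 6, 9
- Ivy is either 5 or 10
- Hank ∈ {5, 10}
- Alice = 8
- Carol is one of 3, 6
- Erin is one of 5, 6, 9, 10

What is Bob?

2

Alice must be 8 (only option left).
Ivy and Hank between them cover only {5, 10} — a naked pair. Remove those values from Erin, Nate.
The 3 variables Erin, Carol, Nate are confined to {3, 6, 9}, which locks those values in; drop them from Bob, Jack.
So Bob = 2.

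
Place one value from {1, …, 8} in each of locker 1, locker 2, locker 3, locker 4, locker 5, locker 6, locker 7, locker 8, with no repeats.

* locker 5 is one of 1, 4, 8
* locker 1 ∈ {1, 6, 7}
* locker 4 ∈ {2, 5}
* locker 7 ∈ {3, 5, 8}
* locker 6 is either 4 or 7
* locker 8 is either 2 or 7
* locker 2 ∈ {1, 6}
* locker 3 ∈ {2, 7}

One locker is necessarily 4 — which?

The 8 variables together cover exactly {1, 2, 3, 4, 5, 6, 7, 8} — 8 values for 8 variables — and 3 appears only in locker 7's list, so locker 7 = 3.
The 7 still-open variables together cover exactly {1, 2, 4, 5, 6, 7, 8} — 7 values for 7 variables — and 5 appears only in locker 4's list, so locker 4 = 5.
Among the 6 still-open variables, 8 fits only locker 5 (and all 6 values in {1, 2, 4, 6, 7, 8} must be used), so locker 5 = 8.
Among the 5 still-open variables, 4 fits only locker 6 (and all 5 values in {1, 2, 4, 6, 7} must be used), so locker 6 = 4.

locker 6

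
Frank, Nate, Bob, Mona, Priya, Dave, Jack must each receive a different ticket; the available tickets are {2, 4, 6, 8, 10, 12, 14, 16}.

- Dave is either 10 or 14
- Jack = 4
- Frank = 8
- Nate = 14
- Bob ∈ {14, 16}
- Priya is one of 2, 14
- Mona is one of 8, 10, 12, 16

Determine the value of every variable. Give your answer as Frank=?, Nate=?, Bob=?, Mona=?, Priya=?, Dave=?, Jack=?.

Frank has just one choice, so Frank = 8. So Mona can't be 8.
Nate's domain is down to {14}, so Nate = 14. So Bob, Priya, Dave can't be 14.
Bob has just one choice, so Bob = 16. Remove 16 from Mona.
Priya has just one choice, so Priya = 2.
That leaves Dave = 10. Strike 10 from Mona.
Jack has just one choice, so Jack = 4.
Mona must be 12 (only option left).

Frank=8, Nate=14, Bob=16, Mona=12, Priya=2, Dave=10, Jack=4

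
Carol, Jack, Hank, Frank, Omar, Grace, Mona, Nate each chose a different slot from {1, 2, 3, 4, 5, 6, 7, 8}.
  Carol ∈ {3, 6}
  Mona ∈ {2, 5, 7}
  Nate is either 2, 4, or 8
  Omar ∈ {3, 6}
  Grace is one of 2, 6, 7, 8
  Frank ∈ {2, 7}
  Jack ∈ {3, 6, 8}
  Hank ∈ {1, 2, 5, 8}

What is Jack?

The 8 variables together cover exactly {1, 2, 3, 4, 5, 6, 7, 8} — 8 values for 8 variables — and 1 appears only in Hank's list, so Hank = 1.
The 7 still-open variables together cover exactly {2, 3, 4, 5, 6, 7, 8} — 7 values for 7 variables — and 4 appears only in Nate's list, so Nate = 4.
The 6 still-open variables together cover exactly {2, 3, 5, 6, 7, 8} — 6 values for 6 variables — and 5 appears only in Mona's list, so Mona = 5.
Carol and Omar between them cover only {3, 6} — a naked pair. Remove those values from Jack, Grace.
So Jack = 8.

8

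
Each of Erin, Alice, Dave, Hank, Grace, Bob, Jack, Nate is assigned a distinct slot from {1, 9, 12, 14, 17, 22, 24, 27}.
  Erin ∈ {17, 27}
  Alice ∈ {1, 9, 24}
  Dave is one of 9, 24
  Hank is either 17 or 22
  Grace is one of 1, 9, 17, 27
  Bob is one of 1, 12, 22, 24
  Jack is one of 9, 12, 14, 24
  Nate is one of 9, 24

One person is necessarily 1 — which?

Among the 8 variables, 14 fits only Jack (and all 8 values in {1, 9, 12, 14, 17, 22, 24, 27} must be used), so Jack = 14.
The 7 still-open variables together cover exactly {1, 9, 12, 17, 22, 24, 27} — 7 values for 7 variables — and 12 appears only in Bob's list, so Bob = 12.
Among the 6 still-open variables, 22 fits only Hank (and all 6 values in {1, 9, 17, 22, 24, 27} must be used), so Hank = 22.
The 2 variables Dave and Nate are confined to {9, 24}, which locks those values in; drop them from Alice, Grace.
So 1 goes to Alice.

Alice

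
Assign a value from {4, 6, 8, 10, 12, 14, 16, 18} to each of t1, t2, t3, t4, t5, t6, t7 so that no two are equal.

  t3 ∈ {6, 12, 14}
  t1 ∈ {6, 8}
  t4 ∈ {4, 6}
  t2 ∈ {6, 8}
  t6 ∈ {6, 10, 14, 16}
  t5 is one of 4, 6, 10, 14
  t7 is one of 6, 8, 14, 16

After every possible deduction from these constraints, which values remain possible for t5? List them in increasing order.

Among the 7 variables, 12 fits only t3 (and all 7 values in {4, 6, 8, 10, 12, 14, 16} must be used), so t3 = 12.
The 2 variables t1 and t2 are confined to {6, 8}, which locks those values in; drop them from t4, t5, t6, t7.
t4's domain is down to {4}, so t4 = 4. So t5 can't be 4.
No further eliminations apply; t5 can still be any of 10, 14.

10, 14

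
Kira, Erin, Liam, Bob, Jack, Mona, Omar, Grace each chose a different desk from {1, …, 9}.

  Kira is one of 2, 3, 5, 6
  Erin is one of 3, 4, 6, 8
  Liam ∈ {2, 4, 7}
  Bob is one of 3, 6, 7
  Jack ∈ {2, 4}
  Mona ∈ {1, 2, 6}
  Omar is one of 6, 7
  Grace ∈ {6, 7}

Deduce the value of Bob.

3

The 8 variables draw from only 8 values {1, 2, 3, 4, 5, 6, 7, 8}, so each is used; only Mona can be 1, hence Mona = 1.
The 7 still-open variables together cover exactly {2, 3, 4, 5, 6, 7, 8} — 7 values for 7 variables — and 5 appears only in Kira's list, so Kira = 5.
The 6 still-open variables draw from only 6 values {2, 3, 4, 6, 7, 8}, so each is used; only Erin can be 8, hence Erin = 8.
Among the 5 still-open variables, 3 fits only Bob (and all 5 values in {2, 3, 4, 6, 7} must be used), so Bob = 3.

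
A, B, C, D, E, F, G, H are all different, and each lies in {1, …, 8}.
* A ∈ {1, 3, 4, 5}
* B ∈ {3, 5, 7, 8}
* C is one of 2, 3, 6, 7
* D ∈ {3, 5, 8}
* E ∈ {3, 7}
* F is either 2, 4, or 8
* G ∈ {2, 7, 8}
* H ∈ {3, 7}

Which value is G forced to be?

2

The 8 variables together cover exactly {1, 2, 3, 4, 5, 6, 7, 8} — 8 values for 8 variables — and 1 appears only in A's list, so A = 1.
Among the 7 still-open variables, 4 fits only F (and all 7 values in {2, 3, 4, 5, 6, 7, 8} must be used), so F = 4.
The 6 still-open variables together cover exactly {2, 3, 5, 6, 7, 8} — 6 values for 6 variables — and 6 appears only in C's list, so C = 6.
The 5 still-open variables draw from only 5 values {2, 3, 5, 7, 8}, so each is used; only G can be 2, hence G = 2.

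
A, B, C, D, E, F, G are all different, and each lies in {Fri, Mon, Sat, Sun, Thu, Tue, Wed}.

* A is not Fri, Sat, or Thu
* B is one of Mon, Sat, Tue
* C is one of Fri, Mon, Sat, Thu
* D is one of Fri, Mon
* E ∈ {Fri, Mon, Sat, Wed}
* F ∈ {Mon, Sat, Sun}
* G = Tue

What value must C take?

G's domain is down to {Tue}, so G = Tue. Eliminate Tue elsewhere: A, B.
The 6 still-open variables together cover exactly {Fri, Mon, Sat, Sun, Thu, Wed} — 6 values for 6 variables — and Thu appears only in C's list, so C = Thu.

Thu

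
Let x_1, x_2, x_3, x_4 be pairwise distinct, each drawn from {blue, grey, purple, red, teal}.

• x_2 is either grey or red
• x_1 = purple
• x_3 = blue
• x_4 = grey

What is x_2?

x_1 has just one choice, so x_1 = purple.
x_3's domain is down to {blue}, so x_3 = blue.
x_4's domain is down to {grey}, so x_4 = grey. Remove grey from x_2.
So x_2 = red.

red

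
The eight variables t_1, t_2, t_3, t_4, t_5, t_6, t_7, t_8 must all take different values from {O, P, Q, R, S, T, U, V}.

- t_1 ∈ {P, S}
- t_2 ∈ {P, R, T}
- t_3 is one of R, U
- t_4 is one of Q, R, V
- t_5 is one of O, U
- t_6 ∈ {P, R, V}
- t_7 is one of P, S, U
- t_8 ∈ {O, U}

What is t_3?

R

The 8 variables together cover exactly {O, P, Q, R, S, T, U, V} — 8 values for 8 variables — and Q appears only in t_4's list, so t_4 = Q.
The 7 still-open variables together cover exactly {O, P, R, S, T, U, V} — 7 values for 7 variables — and T appears only in t_2's list, so t_2 = T.
The 6 still-open variables together cover exactly {O, P, R, S, U, V} — 6 values for 6 variables — and V appears only in t_6's list, so t_6 = V.
The 5 still-open variables together cover exactly {O, P, R, S, U} — 5 values for 5 variables — and R appears only in t_3's list, so t_3 = R.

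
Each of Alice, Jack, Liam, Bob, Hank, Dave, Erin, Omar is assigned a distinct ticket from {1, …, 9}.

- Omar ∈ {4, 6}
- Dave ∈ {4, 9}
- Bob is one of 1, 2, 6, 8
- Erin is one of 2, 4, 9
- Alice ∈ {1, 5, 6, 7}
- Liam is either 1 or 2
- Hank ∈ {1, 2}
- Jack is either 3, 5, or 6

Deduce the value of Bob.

Liam and Hank share exactly the 2 values {1, 2}; by pigeonhole those values go to them, so strike 1, 2 from Alice, Bob, Erin.
Dave and Erin between them cover only {4, 9} — a naked pair. Remove those values from Omar.
Omar has just one choice, so Omar = 6. Remove 6 from Alice, Jack, Bob.
So Bob = 8.

8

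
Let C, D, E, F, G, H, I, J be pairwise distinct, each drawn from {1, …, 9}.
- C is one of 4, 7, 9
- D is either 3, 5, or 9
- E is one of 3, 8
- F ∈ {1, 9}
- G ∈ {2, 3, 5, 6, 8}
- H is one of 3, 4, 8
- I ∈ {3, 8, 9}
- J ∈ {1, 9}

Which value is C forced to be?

7

The 2 variables F and J are confined to {1, 9}, which locks those values in; drop them from C, D, I.
E and I between them cover only {3, 8} — a naked pair. Remove those values from D, G, H.
That leaves D = 5. Strike 5 from G.
That leaves H = 4. Remove 4 from C.
So C = 7.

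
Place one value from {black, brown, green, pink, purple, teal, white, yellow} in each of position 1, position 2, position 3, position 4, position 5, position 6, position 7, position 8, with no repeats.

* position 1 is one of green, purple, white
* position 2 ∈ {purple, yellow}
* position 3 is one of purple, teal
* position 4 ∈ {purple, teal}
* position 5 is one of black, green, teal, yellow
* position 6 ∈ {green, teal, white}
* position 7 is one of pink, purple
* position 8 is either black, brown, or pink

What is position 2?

Among the 8 variables, brown fits only position 8 (and all 8 values in {black, brown, green, pink, purple, teal, white, yellow} must be used), so position 8 = brown.
Among the 7 still-open variables, black fits only position 5 (and all 7 values in {black, green, pink, purple, teal, white, yellow} must be used), so position 5 = black.
The 6 still-open variables draw from only 6 values {green, pink, purple, teal, white, yellow}, so each is used; only position 7 can be pink, hence position 7 = pink.
The 5 still-open variables draw from only 5 values {green, purple, teal, white, yellow}, so each is used; only position 2 can be yellow, hence position 2 = yellow.

yellow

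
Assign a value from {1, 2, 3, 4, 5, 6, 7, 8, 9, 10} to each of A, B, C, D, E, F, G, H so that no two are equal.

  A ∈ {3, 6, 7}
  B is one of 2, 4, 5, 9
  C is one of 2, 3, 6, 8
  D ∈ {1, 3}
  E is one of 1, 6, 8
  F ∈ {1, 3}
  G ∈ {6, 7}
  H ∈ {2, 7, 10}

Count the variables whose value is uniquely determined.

3

D and F share exactly the 2 values {1, 3}; by pigeonhole those values go to them, so strike 1, 3 from A, C, E.
A and G between them cover only {6, 7} — a naked pair. Remove those values from C, E, H.
That leaves E = 8. Strike 8 from C.
C must be 2 (only option left). Strike 2 from B, H.
That leaves H = 10.
Determined: C=2, E=8, H=10. The other variables each still have more than one consistent value. That makes 3.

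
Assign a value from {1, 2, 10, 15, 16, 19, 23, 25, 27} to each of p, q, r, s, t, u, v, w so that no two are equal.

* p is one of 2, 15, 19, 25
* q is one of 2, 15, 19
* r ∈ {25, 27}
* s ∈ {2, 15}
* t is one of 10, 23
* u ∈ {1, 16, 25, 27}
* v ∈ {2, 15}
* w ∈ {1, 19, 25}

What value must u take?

16

The 2 variables s and v are confined to {2, 15}, which locks those values in; drop them from p, q.
q has just one choice, so q = 19. So p, w can't be 19.
p has just one choice, so p = 25. Strike 25 from r, u, w.
r must be 27 (only option left). Remove 27 from u.
w has just one choice, so w = 1. So u can't be 1.
So u = 16.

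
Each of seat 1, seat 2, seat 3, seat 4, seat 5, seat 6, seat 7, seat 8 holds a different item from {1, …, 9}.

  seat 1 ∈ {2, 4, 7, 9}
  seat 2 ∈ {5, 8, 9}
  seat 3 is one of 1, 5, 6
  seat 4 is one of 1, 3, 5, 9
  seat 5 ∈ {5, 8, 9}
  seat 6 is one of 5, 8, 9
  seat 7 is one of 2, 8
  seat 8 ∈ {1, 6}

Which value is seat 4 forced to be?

3

seat 2, seat 5, seat 6 between them cover only {5, 8, 9} — a naked triple. Remove those values from seat 1, seat 3, seat 4, seat 7.
seat 7's domain is down to {2}, so seat 7 = 2. Strike 2 from seat 1.
seat 3 and seat 8 share exactly the 2 values {1, 6}; by pigeonhole those values go to them, so strike 1, 6 from seat 4.
So seat 4 = 3.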